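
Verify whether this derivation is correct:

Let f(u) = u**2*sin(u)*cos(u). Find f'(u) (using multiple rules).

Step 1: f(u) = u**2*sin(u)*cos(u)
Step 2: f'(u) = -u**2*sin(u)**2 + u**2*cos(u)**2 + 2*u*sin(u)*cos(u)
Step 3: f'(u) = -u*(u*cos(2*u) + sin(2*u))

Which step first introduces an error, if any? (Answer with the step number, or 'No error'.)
Step 3

Step 3 is incorrect due to a sign flip.
The step shows: -u*(u*cos(2*u) + sin(2*u))
The correct value should be: u*(u*cos(2*u) + sin(2*u))

Explanation: The sign of the whole expression was flipped: the term u*(u*cos(2*u) + sin(2*u)) was incorrectly written as -u*(u*cos(2*u) + sin(2*u))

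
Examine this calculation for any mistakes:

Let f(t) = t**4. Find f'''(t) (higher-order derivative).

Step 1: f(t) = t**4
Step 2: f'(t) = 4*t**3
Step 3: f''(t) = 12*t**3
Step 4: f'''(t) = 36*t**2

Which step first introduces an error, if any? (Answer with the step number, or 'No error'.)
Step 3

Step 3 is incorrect due to a wrong exponent.
The step shows: 12*t**3
The correct value should be: 12*t**2

Explanation: The exponent 2 on t was incorrectly written as 3: the term 12*t**2 was incorrectly written as 12*t**3
The later steps are derived from this incorrect expression, so the error originates in Step 3.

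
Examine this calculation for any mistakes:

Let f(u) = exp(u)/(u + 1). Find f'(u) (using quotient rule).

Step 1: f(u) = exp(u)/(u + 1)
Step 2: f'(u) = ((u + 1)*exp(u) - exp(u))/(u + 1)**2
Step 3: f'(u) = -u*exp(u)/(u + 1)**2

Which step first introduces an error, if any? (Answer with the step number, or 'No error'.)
Step 3

Step 3 is incorrect due to a sign flip.
The step shows: -u*exp(u)/(u + 1)**2
The correct value should be: u*exp(u)/(u + 1)**2

Explanation: The sign of the whole expression was flipped: the term u*exp(u)/(u + 1)**2 was incorrectly written as -u*exp(u)/(u + 1)**2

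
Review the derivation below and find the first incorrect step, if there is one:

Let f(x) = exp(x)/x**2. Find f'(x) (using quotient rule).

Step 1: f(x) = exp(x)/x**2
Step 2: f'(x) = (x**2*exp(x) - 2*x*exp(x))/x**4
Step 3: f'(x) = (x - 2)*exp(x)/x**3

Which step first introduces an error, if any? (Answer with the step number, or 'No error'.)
No error

All steps in this derivation are correct.
The final answer f'(x) = (x - 2)*exp(x)/x**3 is valid.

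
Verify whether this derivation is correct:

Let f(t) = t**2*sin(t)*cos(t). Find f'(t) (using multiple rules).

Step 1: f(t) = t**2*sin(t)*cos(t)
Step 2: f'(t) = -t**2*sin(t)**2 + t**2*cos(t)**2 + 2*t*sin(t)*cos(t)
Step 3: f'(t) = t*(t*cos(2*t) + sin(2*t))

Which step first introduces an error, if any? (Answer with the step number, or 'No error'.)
No error

All steps in this derivation are correct.
The final answer f'(t) = t*(t*cos(2*t) + sin(2*t)) is valid.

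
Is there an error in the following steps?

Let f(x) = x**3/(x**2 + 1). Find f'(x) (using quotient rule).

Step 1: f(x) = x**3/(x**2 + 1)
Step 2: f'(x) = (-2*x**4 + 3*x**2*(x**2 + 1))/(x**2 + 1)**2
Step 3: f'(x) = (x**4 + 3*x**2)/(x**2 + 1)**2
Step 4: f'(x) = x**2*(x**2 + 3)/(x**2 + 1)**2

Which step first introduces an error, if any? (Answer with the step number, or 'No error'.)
No error

All steps in this derivation are correct.
The final answer f'(x) = x**2*(x**2 + 3)/(x**2 + 1)**2 is valid.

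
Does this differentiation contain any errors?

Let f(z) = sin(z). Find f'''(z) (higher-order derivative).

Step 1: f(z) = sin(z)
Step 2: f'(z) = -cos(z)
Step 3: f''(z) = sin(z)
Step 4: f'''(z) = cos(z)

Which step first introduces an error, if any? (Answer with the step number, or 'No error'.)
Step 2

Step 2 is incorrect due to a sign flip.
The step shows: -cos(z)
The correct value should be: cos(z)

Explanation: The sign of the whole expression was flipped: the term cos(z) was incorrectly written as -cos(z)
The later steps are derived from this incorrect expression, so the error originates in Step 2.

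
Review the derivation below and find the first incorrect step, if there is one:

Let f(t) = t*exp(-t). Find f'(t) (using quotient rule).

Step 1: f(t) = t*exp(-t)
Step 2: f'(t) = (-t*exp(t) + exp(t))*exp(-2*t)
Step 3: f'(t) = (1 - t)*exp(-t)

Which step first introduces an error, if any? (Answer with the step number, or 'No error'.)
No error

All steps in this derivation are correct.
The final answer f'(t) = (1 - t)*exp(-t) is valid.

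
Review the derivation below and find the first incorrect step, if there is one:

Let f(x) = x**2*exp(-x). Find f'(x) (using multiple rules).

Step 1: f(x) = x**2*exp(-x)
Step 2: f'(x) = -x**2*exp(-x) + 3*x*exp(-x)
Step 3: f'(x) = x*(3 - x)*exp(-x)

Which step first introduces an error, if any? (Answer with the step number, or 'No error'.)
Step 2

Step 2 is incorrect due to a wrong coefficient.
The step shows: -x**2*exp(-x) + 3*x*exp(-x)
The correct value should be: -x**2*exp(-x) + 2*x*exp(-x)

Explanation: The coefficient 2 was incorrectly written as 3: the term 2*x*exp(-x) was incorrectly written as 3*x*exp(-x)
The later steps are derived from this incorrect expression, so the error originates in Step 2.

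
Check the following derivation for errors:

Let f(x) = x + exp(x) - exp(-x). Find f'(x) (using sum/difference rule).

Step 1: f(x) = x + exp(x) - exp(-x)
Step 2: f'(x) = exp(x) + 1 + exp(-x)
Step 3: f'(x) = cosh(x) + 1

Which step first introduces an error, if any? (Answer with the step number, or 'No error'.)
Step 3

Step 3 is incorrect due to a wrong coefficient.
The step shows: cosh(x) + 1
The correct value should be: 2*cosh(x) + 1

Explanation: The coefficient 2 was incorrectly written as 1: the term 2*cosh(x) was incorrectly written as cosh(x)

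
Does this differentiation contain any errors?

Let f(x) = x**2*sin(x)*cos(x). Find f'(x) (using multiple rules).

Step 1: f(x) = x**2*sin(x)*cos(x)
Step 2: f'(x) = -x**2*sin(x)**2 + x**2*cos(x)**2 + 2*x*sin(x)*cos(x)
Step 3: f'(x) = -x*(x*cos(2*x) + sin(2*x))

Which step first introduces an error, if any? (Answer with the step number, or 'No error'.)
Step 3

Step 3 is incorrect due to a sign flip.
The step shows: -x*(x*cos(2*x) + sin(2*x))
The correct value should be: x*(x*cos(2*x) + sin(2*x))

Explanation: The sign of the whole expression was flipped: the term x*(x*cos(2*x) + sin(2*x)) was incorrectly written as -x*(x*cos(2*x) + sin(2*x))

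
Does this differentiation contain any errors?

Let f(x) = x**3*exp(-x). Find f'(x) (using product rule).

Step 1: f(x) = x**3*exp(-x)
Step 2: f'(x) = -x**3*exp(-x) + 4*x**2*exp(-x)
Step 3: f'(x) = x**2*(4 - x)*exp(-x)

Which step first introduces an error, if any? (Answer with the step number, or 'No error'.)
Step 2

Step 2 is incorrect due to a wrong coefficient.
The step shows: -x**3*exp(-x) + 4*x**2*exp(-x)
The correct value should be: -x**3*exp(-x) + 3*x**2*exp(-x)

Explanation: The coefficient 3 was incorrectly written as 4: the term 3*x**2*exp(-x) was incorrectly written as 4*x**2*exp(-x)
The later steps are derived from this incorrect expression, so the error originates in Step 2.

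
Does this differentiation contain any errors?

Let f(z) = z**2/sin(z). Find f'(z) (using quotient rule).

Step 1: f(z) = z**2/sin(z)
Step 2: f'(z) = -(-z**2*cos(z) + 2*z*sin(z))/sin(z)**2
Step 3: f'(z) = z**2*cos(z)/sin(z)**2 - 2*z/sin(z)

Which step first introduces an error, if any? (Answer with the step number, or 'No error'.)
Step 2

Step 2 is incorrect due to a sign flip.
The step shows: -(-z**2*cos(z) + 2*z*sin(z))/sin(z)**2
The correct value should be: (-z**2*cos(z) + 2*z*sin(z))/sin(z)**2

Explanation: The sign of the whole expression was flipped: the term (-z**2*cos(z) + 2*z*sin(z))/sin(z)**2 was incorrectly written as -(-z**2*cos(z) + 2*z*sin(z))/sin(z)**2
The later steps are derived from this incorrect expression, so the error originates in Step 2.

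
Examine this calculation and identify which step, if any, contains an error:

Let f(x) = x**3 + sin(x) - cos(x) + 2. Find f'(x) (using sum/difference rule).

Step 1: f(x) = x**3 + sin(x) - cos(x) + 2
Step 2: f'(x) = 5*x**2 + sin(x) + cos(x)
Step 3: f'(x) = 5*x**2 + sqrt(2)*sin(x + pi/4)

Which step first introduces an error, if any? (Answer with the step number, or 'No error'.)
Step 2

Step 2 is incorrect due to a wrong coefficient.
The step shows: 5*x**2 + sin(x) + cos(x)
The correct value should be: 3*x**2 + sin(x) + cos(x)

Explanation: The coefficient 3 was incorrectly written as 5: the term 3*x**2 was incorrectly written as 5*x**2
The later steps are derived from this incorrect expression, so the error originates in Step 2.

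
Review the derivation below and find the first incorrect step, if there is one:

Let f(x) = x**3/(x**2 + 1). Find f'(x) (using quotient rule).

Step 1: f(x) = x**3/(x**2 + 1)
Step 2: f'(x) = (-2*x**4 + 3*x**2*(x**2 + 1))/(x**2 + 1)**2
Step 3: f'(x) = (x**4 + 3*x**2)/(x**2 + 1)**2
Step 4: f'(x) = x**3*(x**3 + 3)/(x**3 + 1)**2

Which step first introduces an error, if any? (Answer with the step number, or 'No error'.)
Step 4

Step 4 is incorrect due to a wrong exponent.
The step shows: x**3*(x**3 + 3)/(x**3 + 1)**2
The correct value should be: x**2*(x**2 + 3)/(x**2 + 1)**2

Explanation: The exponent 2 on x was incorrectly written as 3: the term x**2*(x**2 + 3)/(x**2 + 1)**2 was incorrectly written as x**3*(x**3 + 3)/(x**3 + 1)**2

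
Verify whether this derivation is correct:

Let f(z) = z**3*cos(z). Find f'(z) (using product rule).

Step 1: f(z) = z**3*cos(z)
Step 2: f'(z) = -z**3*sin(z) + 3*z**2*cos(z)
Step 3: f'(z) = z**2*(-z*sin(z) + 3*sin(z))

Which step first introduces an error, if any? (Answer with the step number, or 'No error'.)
Step 3

Step 3 is incorrect due to a wrong trig function.
The step shows: z**2*(-z*sin(z) + 3*sin(z))
The correct value should be: z**2*(-z*sin(z) + 3*cos(z))

Explanation: cos(z) was incorrectly written as sin(z): the term z**2*(-z*sin(z) + 3*cos(z)) was incorrectly written as z**2*(-z*sin(z) + 3*sin(z))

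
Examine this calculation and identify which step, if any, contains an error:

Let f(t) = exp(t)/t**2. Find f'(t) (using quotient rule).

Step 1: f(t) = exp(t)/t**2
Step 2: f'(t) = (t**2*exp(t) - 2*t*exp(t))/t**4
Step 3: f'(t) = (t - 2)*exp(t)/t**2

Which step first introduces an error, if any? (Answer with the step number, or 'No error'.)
Step 3

Step 3 is incorrect due to a wrong exponent.
The step shows: (t - 2)*exp(t)/t**2
The correct value should be: (t - 2)*exp(t)/t**3

Explanation: The exponent -3 on t was incorrectly written as -2: the term (t - 2)*exp(t)/t**3 was incorrectly written as (t - 2)*exp(t)/t**2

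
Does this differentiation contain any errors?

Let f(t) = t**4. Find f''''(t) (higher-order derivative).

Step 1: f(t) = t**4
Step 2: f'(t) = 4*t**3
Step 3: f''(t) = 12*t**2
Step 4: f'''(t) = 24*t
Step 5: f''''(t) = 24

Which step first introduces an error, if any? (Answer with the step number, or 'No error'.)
No error

All steps in this derivation are correct.
The final answer f''''(t) = 24 is valid.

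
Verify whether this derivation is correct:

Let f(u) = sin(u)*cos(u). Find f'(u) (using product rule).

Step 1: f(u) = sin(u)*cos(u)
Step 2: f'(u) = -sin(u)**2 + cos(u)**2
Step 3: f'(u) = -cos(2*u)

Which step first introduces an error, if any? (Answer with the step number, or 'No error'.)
Step 3

Step 3 is incorrect due to a sign flip.
The step shows: -cos(2*u)
The correct value should be: cos(2*u)

Explanation: The sign of the whole expression was flipped: the term cos(2*u) was incorrectly written as -cos(2*u)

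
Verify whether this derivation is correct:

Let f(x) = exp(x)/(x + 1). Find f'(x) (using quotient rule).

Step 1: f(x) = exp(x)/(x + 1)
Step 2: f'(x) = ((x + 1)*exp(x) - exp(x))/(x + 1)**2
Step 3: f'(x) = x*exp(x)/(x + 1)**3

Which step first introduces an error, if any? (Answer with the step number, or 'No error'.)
Step 3

Step 3 is incorrect due to a wrong exponent.
The step shows: x*exp(x)/(x + 1)**3
The correct value should be: x*exp(x)/(x + 1)**2

Explanation: The exponent -2 on x + 1 was incorrectly written as -3: the term x*exp(x)/(x + 1)**2 was incorrectly written as x*exp(x)/(x + 1)**3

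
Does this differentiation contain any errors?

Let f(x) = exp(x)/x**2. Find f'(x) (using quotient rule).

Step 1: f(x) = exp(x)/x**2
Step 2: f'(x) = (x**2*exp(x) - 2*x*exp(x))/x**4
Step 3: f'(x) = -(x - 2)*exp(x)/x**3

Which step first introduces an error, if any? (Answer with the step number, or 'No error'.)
Step 3

Step 3 is incorrect due to a sign flip.
The step shows: -(x - 2)*exp(x)/x**3
The correct value should be: (x - 2)*exp(x)/x**3

Explanation: The sign of the whole expression was flipped: the term (x - 2)*exp(x)/x**3 was incorrectly written as -(x - 2)*exp(x)/x**3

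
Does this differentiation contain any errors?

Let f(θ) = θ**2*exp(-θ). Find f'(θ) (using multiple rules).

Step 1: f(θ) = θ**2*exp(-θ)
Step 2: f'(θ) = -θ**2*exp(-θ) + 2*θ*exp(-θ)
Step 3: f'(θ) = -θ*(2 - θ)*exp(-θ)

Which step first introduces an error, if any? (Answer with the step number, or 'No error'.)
Step 3

Step 3 is incorrect due to a sign flip.
The step shows: -θ*(2 - θ)*exp(-θ)
The correct value should be: θ*(2 - θ)*exp(-θ)

Explanation: The sign of the whole expression was flipped: the term θ*(2 - θ)*exp(-θ) was incorrectly written as -θ*(2 - θ)*exp(-θ)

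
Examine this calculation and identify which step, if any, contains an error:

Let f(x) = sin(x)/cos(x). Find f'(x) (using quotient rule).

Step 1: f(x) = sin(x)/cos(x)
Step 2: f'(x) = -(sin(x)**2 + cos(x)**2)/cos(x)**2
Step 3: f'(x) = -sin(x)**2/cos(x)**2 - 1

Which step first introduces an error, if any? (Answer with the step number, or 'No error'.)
Step 2

Step 2 is incorrect due to a sign flip.
The step shows: -(sin(x)**2 + cos(x)**2)/cos(x)**2
The correct value should be: (sin(x)**2 + cos(x)**2)/cos(x)**2

Explanation: The sign of the whole expression was flipped: the term (sin(x)**2 + cos(x)**2)/cos(x)**2 was incorrectly written as -(sin(x)**2 + cos(x)**2)/cos(x)**2
The later steps are derived from this incorrect expression, so the error originates in Step 2.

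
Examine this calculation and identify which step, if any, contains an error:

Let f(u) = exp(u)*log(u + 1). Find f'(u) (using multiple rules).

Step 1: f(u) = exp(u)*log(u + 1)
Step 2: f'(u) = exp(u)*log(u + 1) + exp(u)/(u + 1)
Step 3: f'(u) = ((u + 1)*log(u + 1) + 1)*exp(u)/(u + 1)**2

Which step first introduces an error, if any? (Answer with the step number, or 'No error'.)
Step 3

Step 3 is incorrect due to a wrong exponent.
The step shows: ((u + 1)*log(u + 1) + 1)*exp(u)/(u + 1)**2
The correct value should be: ((u + 1)*log(u + 1) + 1)*exp(u)/(u + 1)

Explanation: The exponent -1 on u + 1 was incorrectly written as -2: the term ((u + 1)*log(u + 1) + 1)*exp(u)/(u + 1) was incorrectly written as ((u + 1)*log(u + 1) + 1)*exp(u)/(u + 1)**2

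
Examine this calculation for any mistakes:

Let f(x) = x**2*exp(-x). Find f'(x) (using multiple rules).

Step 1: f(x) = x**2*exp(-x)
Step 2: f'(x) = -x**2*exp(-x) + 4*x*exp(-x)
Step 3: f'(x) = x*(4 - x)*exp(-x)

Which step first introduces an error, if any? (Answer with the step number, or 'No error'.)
Step 2

Step 2 is incorrect due to a wrong coefficient.
The step shows: -x**2*exp(-x) + 4*x*exp(-x)
The correct value should be: -x**2*exp(-x) + 2*x*exp(-x)

Explanation: The coefficient 2 was incorrectly written as 4: the term 2*x*exp(-x) was incorrectly written as 4*x*exp(-x)
The later steps are derived from this incorrect expression, so the error originates in Step 2.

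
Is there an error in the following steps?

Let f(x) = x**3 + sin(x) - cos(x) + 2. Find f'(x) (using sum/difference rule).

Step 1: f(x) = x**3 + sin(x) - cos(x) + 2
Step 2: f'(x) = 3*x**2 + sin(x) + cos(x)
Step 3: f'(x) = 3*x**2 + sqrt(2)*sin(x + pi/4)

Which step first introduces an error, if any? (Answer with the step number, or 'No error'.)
No error

All steps in this derivation are correct.
The final answer f'(x) = 3*x**2 + sqrt(2)*sin(x + pi/4) is valid.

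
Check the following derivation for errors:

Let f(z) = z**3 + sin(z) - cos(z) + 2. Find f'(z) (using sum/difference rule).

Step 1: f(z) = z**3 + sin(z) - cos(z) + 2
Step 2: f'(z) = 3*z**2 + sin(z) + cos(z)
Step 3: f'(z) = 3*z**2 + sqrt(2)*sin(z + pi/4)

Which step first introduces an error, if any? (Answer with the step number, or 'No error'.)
No error

All steps in this derivation are correct.
The final answer f'(z) = 3*z**2 + sqrt(2)*sin(z + pi/4) is valid.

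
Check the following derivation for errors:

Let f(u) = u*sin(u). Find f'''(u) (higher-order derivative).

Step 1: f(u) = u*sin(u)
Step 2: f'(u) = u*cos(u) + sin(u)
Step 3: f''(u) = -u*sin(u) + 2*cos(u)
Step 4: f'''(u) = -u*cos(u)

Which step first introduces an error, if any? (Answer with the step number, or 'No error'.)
Step 4

Step 4 is incorrect due to a dropped term.
The step shows: -u*cos(u)
The correct value should be: -u*cos(u) - 3*sin(u)

Explanation: A term was dropped: the term -3*sin(u) was incorrectly omitted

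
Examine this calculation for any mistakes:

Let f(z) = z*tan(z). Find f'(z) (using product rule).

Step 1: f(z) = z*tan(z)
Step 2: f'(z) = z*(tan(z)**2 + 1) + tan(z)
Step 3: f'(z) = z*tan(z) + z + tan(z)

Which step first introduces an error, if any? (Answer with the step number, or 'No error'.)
Step 3

Step 3 is incorrect due to a wrong exponent.
The step shows: z*tan(z) + z + tan(z)
The correct value should be: z*tan(z)**2 + z + tan(z)

Explanation: The exponent 2 on tan(z) was incorrectly written as 1: the term z*tan(z)**2 was incorrectly written as z*tan(z)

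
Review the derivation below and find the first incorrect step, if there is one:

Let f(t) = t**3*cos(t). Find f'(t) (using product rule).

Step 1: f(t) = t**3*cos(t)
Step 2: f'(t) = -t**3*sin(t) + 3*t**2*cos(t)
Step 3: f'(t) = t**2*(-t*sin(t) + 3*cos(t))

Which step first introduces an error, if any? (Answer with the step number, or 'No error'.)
No error

All steps in this derivation are correct.
The final answer f'(t) = t**2*(-t*sin(t) + 3*cos(t)) is valid.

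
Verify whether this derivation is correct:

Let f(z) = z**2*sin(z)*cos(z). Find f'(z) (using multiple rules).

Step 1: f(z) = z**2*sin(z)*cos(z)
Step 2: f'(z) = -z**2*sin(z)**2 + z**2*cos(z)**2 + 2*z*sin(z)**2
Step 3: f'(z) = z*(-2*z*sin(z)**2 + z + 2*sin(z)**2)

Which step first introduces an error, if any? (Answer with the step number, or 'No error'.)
Step 2

Step 2 is incorrect due to a wrong trig function.
The step shows: -z**2*sin(z)**2 + z**2*cos(z)**2 + 2*z*sin(z)**2
The correct value should be: -z**2*sin(z)**2 + z**2*cos(z)**2 + 2*z*sin(z)*cos(z)

Explanation: cos(z) was incorrectly written as sin(z): the term 2*z*sin(z)*cos(z) was incorrectly written as 2*z*sin(z)**2
The later steps are derived from this incorrect expression, so the error originates in Step 2.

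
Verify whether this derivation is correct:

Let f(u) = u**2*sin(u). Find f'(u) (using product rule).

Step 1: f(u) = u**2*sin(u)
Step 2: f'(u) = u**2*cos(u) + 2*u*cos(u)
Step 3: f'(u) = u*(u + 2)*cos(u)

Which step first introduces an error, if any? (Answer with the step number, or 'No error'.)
Step 2

Step 2 is incorrect due to a wrong trig function.
The step shows: u**2*cos(u) + 2*u*cos(u)
The correct value should be: u**2*cos(u) + 2*u*sin(u)

Explanation: sin(u) was incorrectly written as cos(u): the term 2*u*sin(u) was incorrectly written as 2*u*cos(u)
The later steps are derived from this incorrect expression, so the error originates in Step 2.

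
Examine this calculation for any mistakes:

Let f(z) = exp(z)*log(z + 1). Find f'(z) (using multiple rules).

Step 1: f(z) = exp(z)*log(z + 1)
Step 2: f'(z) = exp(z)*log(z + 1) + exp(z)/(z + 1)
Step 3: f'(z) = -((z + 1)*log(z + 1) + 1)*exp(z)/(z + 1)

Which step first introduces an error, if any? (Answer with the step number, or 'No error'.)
Step 3

Step 3 is incorrect due to a sign flip.
The step shows: -((z + 1)*log(z + 1) + 1)*exp(z)/(z + 1)
The correct value should be: ((z + 1)*log(z + 1) + 1)*exp(z)/(z + 1)

Explanation: The sign of the whole expression was flipped: the term ((z + 1)*log(z + 1) + 1)*exp(z)/(z + 1) was incorrectly written as -((z + 1)*log(z + 1) + 1)*exp(z)/(z + 1)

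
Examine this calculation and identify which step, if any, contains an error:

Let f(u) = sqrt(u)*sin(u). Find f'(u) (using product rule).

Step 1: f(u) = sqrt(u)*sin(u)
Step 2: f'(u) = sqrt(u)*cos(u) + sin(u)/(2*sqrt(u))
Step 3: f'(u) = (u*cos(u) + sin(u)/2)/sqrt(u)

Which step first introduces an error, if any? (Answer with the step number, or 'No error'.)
No error

All steps in this derivation are correct.
The final answer f'(u) = (u*cos(u) + sin(u)/2)/sqrt(u) is valid.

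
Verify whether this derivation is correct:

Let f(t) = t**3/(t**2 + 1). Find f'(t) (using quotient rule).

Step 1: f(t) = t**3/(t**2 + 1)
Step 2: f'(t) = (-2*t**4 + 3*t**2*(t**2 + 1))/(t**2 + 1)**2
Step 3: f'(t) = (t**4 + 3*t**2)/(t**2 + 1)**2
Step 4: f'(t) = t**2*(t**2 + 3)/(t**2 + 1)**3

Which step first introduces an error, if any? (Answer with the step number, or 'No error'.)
Step 4

Step 4 is incorrect due to a wrong exponent.
The step shows: t**2*(t**2 + 3)/(t**2 + 1)**3
The correct value should be: t**2*(t**2 + 3)/(t**2 + 1)**2

Explanation: The exponent -2 on t**2 + 1 was incorrectly written as -3: the term t**2*(t**2 + 3)/(t**2 + 1)**2 was incorrectly written as t**2*(t**2 + 3)/(t**2 + 1)**3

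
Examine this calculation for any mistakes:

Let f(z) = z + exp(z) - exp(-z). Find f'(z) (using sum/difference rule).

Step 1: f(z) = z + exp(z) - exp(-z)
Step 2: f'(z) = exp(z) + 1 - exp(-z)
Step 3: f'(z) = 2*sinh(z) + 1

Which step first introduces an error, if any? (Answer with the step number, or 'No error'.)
Step 2

Step 2 is incorrect due to a sign flip.
The step shows: exp(z) + 1 - exp(-z)
The correct value should be: exp(z) + 1 + exp(-z)

Explanation: The sign of one term was flipped: the term exp(-z) was incorrectly written as -exp(-z)
The later steps are derived from this incorrect expression, so the error originates in Step 2.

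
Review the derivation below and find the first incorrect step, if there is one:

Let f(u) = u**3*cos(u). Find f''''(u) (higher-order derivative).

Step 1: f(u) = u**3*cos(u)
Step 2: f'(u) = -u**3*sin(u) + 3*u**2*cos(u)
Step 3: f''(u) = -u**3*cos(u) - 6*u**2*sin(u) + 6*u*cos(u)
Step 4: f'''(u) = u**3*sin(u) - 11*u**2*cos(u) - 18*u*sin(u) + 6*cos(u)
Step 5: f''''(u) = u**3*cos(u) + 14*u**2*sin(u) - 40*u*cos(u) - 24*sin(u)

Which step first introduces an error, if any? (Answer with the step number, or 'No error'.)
Step 4

Step 4 is incorrect due to a wrong coefficient.
The step shows: u**3*sin(u) - 11*u**2*cos(u) - 18*u*sin(u) + 6*cos(u)
The correct value should be: u**3*sin(u) - 9*u**2*cos(u) - 18*u*sin(u) + 6*cos(u)

Explanation: The coefficient -9 was incorrectly written as -11: the term -9*u**2*cos(u) was incorrectly written as -11*u**2*cos(u)
The later steps are derived from this incorrect expression, so the error originates in Step 4.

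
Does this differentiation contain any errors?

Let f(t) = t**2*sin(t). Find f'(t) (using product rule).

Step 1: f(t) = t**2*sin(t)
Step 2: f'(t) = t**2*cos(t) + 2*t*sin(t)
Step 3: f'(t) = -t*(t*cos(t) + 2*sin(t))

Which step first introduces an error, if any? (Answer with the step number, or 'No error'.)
Step 3

Step 3 is incorrect due to a sign flip.
The step shows: -t*(t*cos(t) + 2*sin(t))
The correct value should be: t*(t*cos(t) + 2*sin(t))

Explanation: The sign of the whole expression was flipped: the term t*(t*cos(t) + 2*sin(t)) was incorrectly written as -t*(t*cos(t) + 2*sin(t))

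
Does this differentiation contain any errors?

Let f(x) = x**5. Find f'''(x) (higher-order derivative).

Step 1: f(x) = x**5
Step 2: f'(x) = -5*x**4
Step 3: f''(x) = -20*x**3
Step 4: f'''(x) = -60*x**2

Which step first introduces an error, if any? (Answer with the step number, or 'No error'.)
Step 2

Step 2 is incorrect due to a sign flip.
The step shows: -5*x**4
The correct value should be: 5*x**4

Explanation: The sign of the whole expression was flipped: the term 5*x**4 was incorrectly written as -5*x**4
The later steps are derived from this incorrect expression, so the error originates in Step 2.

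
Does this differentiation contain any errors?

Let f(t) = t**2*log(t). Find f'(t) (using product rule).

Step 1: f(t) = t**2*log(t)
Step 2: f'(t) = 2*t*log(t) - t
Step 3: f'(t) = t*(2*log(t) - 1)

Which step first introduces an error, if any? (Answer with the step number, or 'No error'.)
Step 2

Step 2 is incorrect due to a sign flip.
The step shows: 2*t*log(t) - t
The correct value should be: 2*t*log(t) + t

Explanation: The sign of one term was flipped: the term t was incorrectly written as -t
The later steps are derived from this incorrect expression, so the error originates in Step 2.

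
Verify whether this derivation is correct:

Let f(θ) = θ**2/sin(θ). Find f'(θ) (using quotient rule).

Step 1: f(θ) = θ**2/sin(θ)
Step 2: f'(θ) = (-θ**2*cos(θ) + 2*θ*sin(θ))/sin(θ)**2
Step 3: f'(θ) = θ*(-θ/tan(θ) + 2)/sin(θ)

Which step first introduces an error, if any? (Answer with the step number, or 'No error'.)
No error

All steps in this derivation are correct.
The final answer f'(θ) = θ*(-θ/tan(θ) + 2)/sin(θ) is valid.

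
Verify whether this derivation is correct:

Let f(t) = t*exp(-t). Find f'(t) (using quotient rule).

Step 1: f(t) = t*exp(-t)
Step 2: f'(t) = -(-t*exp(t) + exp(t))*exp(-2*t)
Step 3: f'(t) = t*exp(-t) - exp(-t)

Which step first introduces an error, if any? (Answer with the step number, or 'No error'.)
Step 2

Step 2 is incorrect due to a sign flip.
The step shows: -(-t*exp(t) + exp(t))*exp(-2*t)
The correct value should be: (-t*exp(t) + exp(t))*exp(-2*t)

Explanation: The sign of the whole expression was flipped: the term (-t*exp(t) + exp(t))*exp(-2*t) was incorrectly written as -(-t*exp(t) + exp(t))*exp(-2*t)
The later steps are derived from this incorrect expression, so the error originates in Step 2.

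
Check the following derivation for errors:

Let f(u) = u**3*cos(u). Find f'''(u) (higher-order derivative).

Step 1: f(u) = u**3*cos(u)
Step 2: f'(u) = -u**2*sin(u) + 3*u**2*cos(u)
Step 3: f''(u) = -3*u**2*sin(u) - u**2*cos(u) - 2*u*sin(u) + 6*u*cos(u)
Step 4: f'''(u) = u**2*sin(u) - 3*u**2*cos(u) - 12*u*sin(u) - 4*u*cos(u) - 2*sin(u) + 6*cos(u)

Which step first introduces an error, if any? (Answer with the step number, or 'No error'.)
Step 2

Step 2 is incorrect due to a wrong exponent.
The step shows: -u**2*sin(u) + 3*u**2*cos(u)
The correct value should be: -u**3*sin(u) + 3*u**2*cos(u)

Explanation: The exponent 3 on u was incorrectly written as 2: the term -u**3*sin(u) was incorrectly written as -u**2*sin(u)
The later steps are derived from this incorrect expression, so the error originates in Step 2.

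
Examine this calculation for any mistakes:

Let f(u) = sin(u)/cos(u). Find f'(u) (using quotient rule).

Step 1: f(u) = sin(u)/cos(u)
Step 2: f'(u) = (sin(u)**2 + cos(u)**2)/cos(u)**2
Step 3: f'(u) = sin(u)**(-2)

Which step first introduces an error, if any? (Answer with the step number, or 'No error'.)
Step 3

Step 3 is incorrect due to a wrong trig function.
The step shows: sin(u)**(-2)
The correct value should be: cos(u)**(-2)

Explanation: cos(u) was incorrectly written as sin(u): the term cos(u)**(-2) was incorrectly written as sin(u)**(-2)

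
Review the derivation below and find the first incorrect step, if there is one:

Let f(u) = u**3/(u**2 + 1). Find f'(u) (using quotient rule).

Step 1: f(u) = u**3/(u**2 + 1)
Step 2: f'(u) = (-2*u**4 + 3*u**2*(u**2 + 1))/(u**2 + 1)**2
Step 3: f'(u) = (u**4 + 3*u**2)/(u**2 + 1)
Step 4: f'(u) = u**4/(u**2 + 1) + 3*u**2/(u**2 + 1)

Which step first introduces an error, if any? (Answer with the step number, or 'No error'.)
Step 3

Step 3 is incorrect due to a wrong exponent.
The step shows: (u**4 + 3*u**2)/(u**2 + 1)
The correct value should be: (u**4 + 3*u**2)/(u**2 + 1)**2

Explanation: The exponent -2 on u**2 + 1 was incorrectly written as -1: the term (u**4 + 3*u**2)/(u**2 + 1)**2 was incorrectly written as (u**4 + 3*u**2)/(u**2 + 1)
The later steps are derived from this incorrect expression, so the error originates in Step 3.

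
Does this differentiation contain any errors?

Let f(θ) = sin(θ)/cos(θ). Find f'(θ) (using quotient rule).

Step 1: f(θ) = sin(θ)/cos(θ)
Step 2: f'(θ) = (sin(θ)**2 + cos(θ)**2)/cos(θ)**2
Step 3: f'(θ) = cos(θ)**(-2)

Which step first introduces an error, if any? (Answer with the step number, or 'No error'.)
No error

All steps in this derivation are correct.
The final answer f'(θ) = cos(θ)**(-2) is valid.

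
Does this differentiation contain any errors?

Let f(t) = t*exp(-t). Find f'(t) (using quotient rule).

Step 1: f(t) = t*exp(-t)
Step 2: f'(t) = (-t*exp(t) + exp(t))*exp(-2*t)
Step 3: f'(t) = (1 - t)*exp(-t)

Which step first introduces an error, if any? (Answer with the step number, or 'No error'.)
No error

All steps in this derivation are correct.
The final answer f'(t) = (1 - t)*exp(-t) is valid.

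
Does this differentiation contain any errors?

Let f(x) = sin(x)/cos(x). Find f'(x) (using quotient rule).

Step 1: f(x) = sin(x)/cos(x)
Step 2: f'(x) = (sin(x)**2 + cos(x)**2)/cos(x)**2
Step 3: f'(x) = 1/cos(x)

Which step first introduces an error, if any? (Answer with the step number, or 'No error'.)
Step 3

Step 3 is incorrect due to a wrong exponent.
The step shows: 1/cos(x)
The correct value should be: cos(x)**(-2)

Explanation: The exponent -2 on cos(x) was incorrectly written as -1: the term cos(x)**(-2) was incorrectly written as 1/cos(x)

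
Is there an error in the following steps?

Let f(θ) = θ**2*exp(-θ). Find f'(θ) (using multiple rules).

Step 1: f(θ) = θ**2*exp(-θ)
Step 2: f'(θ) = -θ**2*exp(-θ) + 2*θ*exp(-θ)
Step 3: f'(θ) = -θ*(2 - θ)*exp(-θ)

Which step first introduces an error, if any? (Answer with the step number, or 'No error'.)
Step 3

Step 3 is incorrect due to a sign flip.
The step shows: -θ*(2 - θ)*exp(-θ)
The correct value should be: θ*(2 - θ)*exp(-θ)

Explanation: The sign of the whole expression was flipped: the term θ*(2 - θ)*exp(-θ) was incorrectly written as -θ*(2 - θ)*exp(-θ)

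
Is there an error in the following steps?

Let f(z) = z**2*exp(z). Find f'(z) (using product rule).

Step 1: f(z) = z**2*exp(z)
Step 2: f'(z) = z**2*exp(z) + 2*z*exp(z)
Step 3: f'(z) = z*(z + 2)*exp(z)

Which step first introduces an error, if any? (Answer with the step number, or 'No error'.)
No error

All steps in this derivation are correct.
The final answer f'(z) = z*(z + 2)*exp(z) is valid.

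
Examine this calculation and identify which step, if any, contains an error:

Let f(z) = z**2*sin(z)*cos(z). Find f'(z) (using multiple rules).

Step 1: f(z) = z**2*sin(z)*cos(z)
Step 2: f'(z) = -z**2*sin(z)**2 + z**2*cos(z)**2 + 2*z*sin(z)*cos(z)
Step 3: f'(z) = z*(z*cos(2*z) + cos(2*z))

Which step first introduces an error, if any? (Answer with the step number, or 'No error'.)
Step 3

Step 3 is incorrect due to a wrong trig function.
The step shows: z*(z*cos(2*z) + cos(2*z))
The correct value should be: z*(z*cos(2*z) + sin(2*z))

Explanation: sin(2*z) was incorrectly written as cos(2*z): the term z*(z*cos(2*z) + sin(2*z)) was incorrectly written as z*(z*cos(2*z) + cos(2*z))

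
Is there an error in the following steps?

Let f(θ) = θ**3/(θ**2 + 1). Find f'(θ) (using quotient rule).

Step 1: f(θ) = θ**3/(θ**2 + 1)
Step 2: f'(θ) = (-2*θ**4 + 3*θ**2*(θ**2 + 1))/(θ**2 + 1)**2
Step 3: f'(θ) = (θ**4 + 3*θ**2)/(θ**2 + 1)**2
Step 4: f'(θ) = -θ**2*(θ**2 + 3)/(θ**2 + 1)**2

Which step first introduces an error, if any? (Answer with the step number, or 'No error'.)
Step 4

Step 4 is incorrect due to a sign flip.
The step shows: -θ**2*(θ**2 + 3)/(θ**2 + 1)**2
The correct value should be: θ**2*(θ**2 + 3)/(θ**2 + 1)**2

Explanation: The sign of the whole expression was flipped: the term θ**2*(θ**2 + 3)/(θ**2 + 1)**2 was incorrectly written as -θ**2*(θ**2 + 3)/(θ**2 + 1)**2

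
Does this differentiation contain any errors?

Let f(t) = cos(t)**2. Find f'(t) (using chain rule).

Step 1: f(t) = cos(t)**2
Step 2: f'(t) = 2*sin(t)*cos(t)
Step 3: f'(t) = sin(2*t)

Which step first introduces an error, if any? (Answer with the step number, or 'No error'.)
Step 2

Step 2 is incorrect due to a sign flip.
The step shows: 2*sin(t)*cos(t)
The correct value should be: -2*sin(t)*cos(t)

Explanation: The sign of the whole expression was flipped: the term -2*sin(t)*cos(t) was incorrectly written as 2*sin(t)*cos(t)
The later steps are derived from this incorrect expression, so the error originates in Step 2.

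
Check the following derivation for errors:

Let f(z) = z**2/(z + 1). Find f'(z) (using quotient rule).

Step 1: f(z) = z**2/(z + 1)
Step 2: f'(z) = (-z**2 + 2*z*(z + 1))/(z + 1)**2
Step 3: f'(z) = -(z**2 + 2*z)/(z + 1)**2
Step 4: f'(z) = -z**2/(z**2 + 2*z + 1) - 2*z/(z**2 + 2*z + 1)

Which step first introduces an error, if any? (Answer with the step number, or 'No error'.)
Step 3

Step 3 is incorrect due to a sign flip.
The step shows: -(z**2 + 2*z)/(z + 1)**2
The correct value should be: (z**2 + 2*z)/(z + 1)**2

Explanation: The sign of the whole expression was flipped: the term (z**2 + 2*z)/(z + 1)**2 was incorrectly written as -(z**2 + 2*z)/(z + 1)**2
The later steps are derived from this incorrect expression, so the error originates in Step 3.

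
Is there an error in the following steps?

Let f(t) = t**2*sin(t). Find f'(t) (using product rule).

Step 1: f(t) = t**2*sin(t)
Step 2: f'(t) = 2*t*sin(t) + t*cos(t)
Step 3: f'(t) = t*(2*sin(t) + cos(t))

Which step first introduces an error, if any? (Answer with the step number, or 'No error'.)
Step 2

Step 2 is incorrect due to a wrong exponent.
The step shows: 2*t*sin(t) + t*cos(t)
The correct value should be: t**2*cos(t) + 2*t*sin(t)

Explanation: The exponent 2 on t was incorrectly written as 1: the term t**2*cos(t) was incorrectly written as t*cos(t)
The later steps are derived from this incorrect expression, so the error originates in Step 2.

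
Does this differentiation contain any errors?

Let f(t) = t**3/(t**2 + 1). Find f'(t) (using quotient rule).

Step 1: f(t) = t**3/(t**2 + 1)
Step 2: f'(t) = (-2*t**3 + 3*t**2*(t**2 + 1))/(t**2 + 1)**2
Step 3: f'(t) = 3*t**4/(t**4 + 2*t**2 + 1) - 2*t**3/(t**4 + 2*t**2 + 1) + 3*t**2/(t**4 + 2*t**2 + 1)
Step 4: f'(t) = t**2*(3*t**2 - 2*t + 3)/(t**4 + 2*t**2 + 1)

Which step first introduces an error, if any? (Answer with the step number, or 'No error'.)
Step 2

Step 2 is incorrect due to a wrong exponent.
The step shows: (-2*t**3 + 3*t**2*(t**2 + 1))/(t**2 + 1)**2
The correct value should be: (-2*t**4 + 3*t**2*(t**2 + 1))/(t**2 + 1)**2

Explanation: The exponent 4 on t was incorrectly written as 3: the term (-2*t**4 + 3*t**2*(t**2 + 1))/(t**2 + 1)**2 was incorrectly written as (-2*t**3 + 3*t**2*(t**2 + 1))/(t**2 + 1)**2
The later steps are derived from this incorrect expression, so the error originates in Step 2.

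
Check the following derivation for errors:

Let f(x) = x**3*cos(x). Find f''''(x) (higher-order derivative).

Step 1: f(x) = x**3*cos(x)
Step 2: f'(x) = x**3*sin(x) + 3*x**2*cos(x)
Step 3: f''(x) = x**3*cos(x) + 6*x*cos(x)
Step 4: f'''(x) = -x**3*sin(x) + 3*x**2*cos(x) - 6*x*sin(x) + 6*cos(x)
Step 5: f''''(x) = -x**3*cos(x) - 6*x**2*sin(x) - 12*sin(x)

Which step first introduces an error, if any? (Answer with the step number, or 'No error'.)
Step 2

Step 2 is incorrect due to a sign flip.
The step shows: x**3*sin(x) + 3*x**2*cos(x)
The correct value should be: -x**3*sin(x) + 3*x**2*cos(x)

Explanation: The sign of one term was flipped: the term -x**3*sin(x) was incorrectly written as x**3*sin(x)
The later steps are derived from this incorrect expression, so the error originates in Step 2.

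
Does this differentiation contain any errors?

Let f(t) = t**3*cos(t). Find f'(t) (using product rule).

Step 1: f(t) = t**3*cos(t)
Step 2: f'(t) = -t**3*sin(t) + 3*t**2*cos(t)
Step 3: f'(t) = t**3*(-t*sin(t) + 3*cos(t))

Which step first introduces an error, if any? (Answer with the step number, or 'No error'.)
Step 3

Step 3 is incorrect due to a wrong exponent.
The step shows: t**3*(-t*sin(t) + 3*cos(t))
The correct value should be: t**2*(-t*sin(t) + 3*cos(t))

Explanation: The exponent 2 on t was incorrectly written as 3: the term t**2*(-t*sin(t) + 3*cos(t)) was incorrectly written as t**3*(-t*sin(t) + 3*cos(t))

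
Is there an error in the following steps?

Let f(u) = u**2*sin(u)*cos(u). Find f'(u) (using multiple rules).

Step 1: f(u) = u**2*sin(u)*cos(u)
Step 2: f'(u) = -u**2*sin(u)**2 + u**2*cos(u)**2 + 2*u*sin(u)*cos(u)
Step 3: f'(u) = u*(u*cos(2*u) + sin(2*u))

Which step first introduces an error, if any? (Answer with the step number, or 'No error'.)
No error

All steps in this derivation are correct.
The final answer f'(u) = u*(u*cos(2*u) + sin(2*u)) is valid.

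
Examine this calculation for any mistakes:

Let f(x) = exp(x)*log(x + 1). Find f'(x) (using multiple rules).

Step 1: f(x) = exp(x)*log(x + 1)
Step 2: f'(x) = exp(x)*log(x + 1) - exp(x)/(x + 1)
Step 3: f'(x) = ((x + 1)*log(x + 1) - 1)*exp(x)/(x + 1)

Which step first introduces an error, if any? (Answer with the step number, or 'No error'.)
Step 2

Step 2 is incorrect due to a sign flip.
The step shows: exp(x)*log(x + 1) - exp(x)/(x + 1)
The correct value should be: exp(x)*log(x + 1) + exp(x)/(x + 1)

Explanation: The sign of one term was flipped: the term exp(x)/(x + 1) was incorrectly written as -exp(x)/(x + 1)
The later steps are derived from this incorrect expression, so the error originates in Step 2.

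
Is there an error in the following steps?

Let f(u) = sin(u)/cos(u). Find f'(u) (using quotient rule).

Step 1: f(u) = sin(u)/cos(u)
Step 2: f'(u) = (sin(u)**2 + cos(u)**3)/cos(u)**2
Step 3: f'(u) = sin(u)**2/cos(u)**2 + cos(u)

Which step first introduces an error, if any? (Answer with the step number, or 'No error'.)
Step 2

Step 2 is incorrect due to a wrong exponent.
The step shows: (sin(u)**2 + cos(u)**3)/cos(u)**2
The correct value should be: (sin(u)**2 + cos(u)**2)/cos(u)**2

Explanation: The exponent 2 on cos(u) was incorrectly written as 3: the term (sin(u)**2 + cos(u)**2)/cos(u)**2 was incorrectly written as (sin(u)**2 + cos(u)**3)/cos(u)**2
The later steps are derived from this incorrect expression, so the error originates in Step 2.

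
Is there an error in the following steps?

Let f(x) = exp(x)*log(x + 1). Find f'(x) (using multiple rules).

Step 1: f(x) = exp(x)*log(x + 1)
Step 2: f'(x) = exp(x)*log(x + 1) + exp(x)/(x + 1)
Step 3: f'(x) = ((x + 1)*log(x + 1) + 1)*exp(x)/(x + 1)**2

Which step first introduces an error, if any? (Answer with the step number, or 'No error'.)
Step 3

Step 3 is incorrect due to a wrong exponent.
The step shows: ((x + 1)*log(x + 1) + 1)*exp(x)/(x + 1)**2
The correct value should be: ((x + 1)*log(x + 1) + 1)*exp(x)/(x + 1)

Explanation: The exponent -1 on x + 1 was incorrectly written as -2: the term ((x + 1)*log(x + 1) + 1)*exp(x)/(x + 1) was incorrectly written as ((x + 1)*log(x + 1) + 1)*exp(x)/(x + 1)**2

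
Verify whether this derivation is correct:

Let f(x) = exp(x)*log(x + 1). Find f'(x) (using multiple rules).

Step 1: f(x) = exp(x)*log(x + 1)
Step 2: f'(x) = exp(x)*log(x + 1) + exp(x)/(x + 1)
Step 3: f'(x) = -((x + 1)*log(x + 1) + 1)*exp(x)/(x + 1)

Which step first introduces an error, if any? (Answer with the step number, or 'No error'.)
Step 3

Step 3 is incorrect due to a sign flip.
The step shows: -((x + 1)*log(x + 1) + 1)*exp(x)/(x + 1)
The correct value should be: ((x + 1)*log(x + 1) + 1)*exp(x)/(x + 1)

Explanation: The sign of the whole expression was flipped: the term ((x + 1)*log(x + 1) + 1)*exp(x)/(x + 1) was incorrectly written as -((x + 1)*log(x + 1) + 1)*exp(x)/(x + 1)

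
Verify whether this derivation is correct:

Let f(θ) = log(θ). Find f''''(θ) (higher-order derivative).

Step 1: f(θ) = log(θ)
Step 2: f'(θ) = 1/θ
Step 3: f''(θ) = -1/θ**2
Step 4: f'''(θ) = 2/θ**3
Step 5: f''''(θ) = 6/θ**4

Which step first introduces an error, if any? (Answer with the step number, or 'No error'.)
Step 5

Step 5 is incorrect due to a sign flip.
The step shows: 6/θ**4
The correct value should be: -6/θ**4

Explanation: The sign of the whole expression was flipped: the term -6/θ**4 was incorrectly written as 6/θ**4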